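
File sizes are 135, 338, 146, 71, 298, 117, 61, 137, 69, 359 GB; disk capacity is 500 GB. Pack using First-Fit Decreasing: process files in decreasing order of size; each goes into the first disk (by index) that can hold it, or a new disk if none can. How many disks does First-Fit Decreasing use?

Sorted descending: 359, 338, 298, 146, 137, 135, 117, 71, 69, 61.
359 GB → disk 1 (remaining 141 GB)
338 GB → disk 2 (remaining 162 GB)
298 GB → disk 3 (remaining 202 GB)
146 GB → disk 2 (remaining 16 GB)
137 GB → disk 1 (remaining 4 GB)
135 GB → disk 3 (remaining 67 GB)
117 GB → disk 4 (remaining 383 GB)
71 GB → disk 4 (remaining 312 GB)
69 GB → disk 4 (remaining 243 GB)
61 GB → disk 3 (remaining 6 GB)
Final disks: [359,137] [338,146] [298,135,61] [117,71,69].

4 disks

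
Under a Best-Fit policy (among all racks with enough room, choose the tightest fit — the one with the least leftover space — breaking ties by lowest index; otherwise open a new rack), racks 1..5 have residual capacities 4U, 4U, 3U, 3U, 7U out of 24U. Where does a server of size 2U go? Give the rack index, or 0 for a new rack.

3

Racks with room: rack 1 (4U), rack 2 (4U), rack 3 (3U), rack 4 (3U), rack 5 (7U).
Tightest fit is rack 3 with 3U free.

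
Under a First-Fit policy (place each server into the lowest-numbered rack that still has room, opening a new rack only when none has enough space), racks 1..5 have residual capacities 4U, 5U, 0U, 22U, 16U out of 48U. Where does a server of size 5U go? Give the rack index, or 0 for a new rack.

Racks with room: rack 2 (5U), rack 4 (22U), rack 5 (16U).
The first with room is rack 2.

2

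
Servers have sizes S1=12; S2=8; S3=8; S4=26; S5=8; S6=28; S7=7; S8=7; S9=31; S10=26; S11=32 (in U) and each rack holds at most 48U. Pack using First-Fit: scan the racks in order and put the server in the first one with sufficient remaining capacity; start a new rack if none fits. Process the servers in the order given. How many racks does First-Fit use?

Put S1 (12U) in rack 1; 36U remain.
Put S2 (8U) in rack 1; 28U remain.
Put S3 (8U) in rack 1; 20U remain.
Put S4 (26U) in rack 2; 22U remain.
Put S5 (8U) in rack 1; 12U remain.
Put S6 (28U) in rack 3; 20U remain.
Put S7 (7U) in rack 1; 5U remain.
Put S8 (7U) in rack 2; 15U remain.
Put S9 (31U) in rack 4; 17U remain.
Put S10 (26U) in rack 5; 22U remain.
Put S11 (32U) in rack 6; 16U remain.

6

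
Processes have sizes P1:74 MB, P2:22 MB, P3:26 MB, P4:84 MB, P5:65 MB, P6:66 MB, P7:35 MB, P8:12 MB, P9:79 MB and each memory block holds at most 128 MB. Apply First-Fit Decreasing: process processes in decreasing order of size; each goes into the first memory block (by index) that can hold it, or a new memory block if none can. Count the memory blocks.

5

Sorted descending: 84, 79, 74, 66, 65, 35, 26, 22, 12.
84 MB → memory block 1 (remaining 44 MB)
79 MB → memory block 2 (remaining 49 MB)
74 MB → memory block 3 (remaining 54 MB)
66 MB → memory block 4 (remaining 62 MB)
65 MB → memory block 5 (remaining 63 MB)
35 MB → memory block 1 (remaining 9 MB)
26 MB → memory block 2 (remaining 23 MB)
22 MB → memory block 2 (remaining 1 MB)
12 MB → memory block 3 (remaining 42 MB)
Final memory blocks: [84,35] [79,26,22] [74,12] [66] [65].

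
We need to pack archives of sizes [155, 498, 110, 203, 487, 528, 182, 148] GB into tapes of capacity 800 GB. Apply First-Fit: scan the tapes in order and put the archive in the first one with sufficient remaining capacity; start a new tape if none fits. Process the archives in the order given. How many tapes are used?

4

Put 155 GB in tape 1; 645 GB remain.
Put 498 GB in tape 1; 147 GB remain.
Put 110 GB in tape 1; 37 GB remain.
Put 203 GB in tape 2; 597 GB remain.
Put 487 GB in tape 2; 110 GB remain.
Put 528 GB in tape 3; 272 GB remain.
Put 182 GB in tape 3; 90 GB remain.
Put 148 GB in tape 4; 652 GB remain.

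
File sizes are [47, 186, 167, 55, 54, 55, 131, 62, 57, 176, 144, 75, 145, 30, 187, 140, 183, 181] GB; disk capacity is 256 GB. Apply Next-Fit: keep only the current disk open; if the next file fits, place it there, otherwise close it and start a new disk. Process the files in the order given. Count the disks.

Put 47 GB in disk 1; 209 GB remain.
Put 186 GB in disk 1; 23 GB remain.
Put 167 GB in disk 2; 89 GB remain.
Put 55 GB in disk 2; 34 GB remain.
Put 54 GB in disk 3; 202 GB remain.
Put 55 GB in disk 3; 147 GB remain.
Put 131 GB in disk 3; 16 GB remain.
Put 62 GB in disk 4; 194 GB remain.
Put 57 GB in disk 4; 137 GB remain.
Put 176 GB in disk 5; 80 GB remain.
Put 144 GB in disk 6; 112 GB remain.
Put 75 GB in disk 6; 37 GB remain.
Put 145 GB in disk 7; 111 GB remain.
Put 30 GB in disk 7; 81 GB remain.
Put 187 GB in disk 8; 69 GB remain.
Put 140 GB in disk 9; 116 GB remain.
Put 183 GB in disk 10; 73 GB remain.
Put 181 GB in disk 11; 75 GB remain.

11 disks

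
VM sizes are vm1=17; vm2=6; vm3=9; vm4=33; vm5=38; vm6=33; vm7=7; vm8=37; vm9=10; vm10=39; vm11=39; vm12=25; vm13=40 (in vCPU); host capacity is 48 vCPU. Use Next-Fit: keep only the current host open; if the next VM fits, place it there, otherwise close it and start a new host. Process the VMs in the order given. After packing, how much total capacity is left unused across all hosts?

99

Put vm1 (17 vCPU) in host 1; 31 vCPU remain.
Put vm2 (6 vCPU) in host 1; 25 vCPU remain.
Put vm3 (9 vCPU) in host 1; 16 vCPU remain.
Put vm4 (33 vCPU) in host 2; 15 vCPU remain.
Put vm5 (38 vCPU) in host 3; 10 vCPU remain.
Put vm6 (33 vCPU) in host 4; 15 vCPU remain.
Put vm7 (7 vCPU) in host 4; 8 vCPU remain.
Put vm8 (37 vCPU) in host 5; 11 vCPU remain.
Put vm9 (10 vCPU) in host 5; 1 vCPU remain.
Put vm10 (39 vCPU) in host 6; 9 vCPU remain.
Put vm11 (39 vCPU) in host 7; 9 vCPU remain.
Put vm12 (25 vCPU) in host 8; 23 vCPU remain.
Put vm13 (40 vCPU) in host 9; 8 vCPU remain.
9 hosts × 48 vCPU = 432 vCPU; used 333 vCPU; unused 99 vCPU.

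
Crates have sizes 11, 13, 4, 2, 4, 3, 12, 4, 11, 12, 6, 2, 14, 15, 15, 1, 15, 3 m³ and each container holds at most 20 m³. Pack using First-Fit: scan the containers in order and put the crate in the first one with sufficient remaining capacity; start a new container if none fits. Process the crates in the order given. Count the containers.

9

11 m³ → container 1 (remaining 9 m³)
13 m³ → container 2 (remaining 7 m³)
4 m³ → container 1 (remaining 5 m³)
2 m³ → container 1 (remaining 3 m³)
4 m³ → container 2 (remaining 3 m³)
3 m³ → container 1 (remaining 0 m³)
12 m³ → container 3 (remaining 8 m³)
4 m³ → container 3 (remaining 4 m³)
11 m³ → container 4 (remaining 9 m³)
12 m³ → container 5 (remaining 8 m³)
6 m³ → container 4 (remaining 3 m³)
2 m³ → container 2 (remaining 1 m³)
14 m³ → container 6 (remaining 6 m³)
15 m³ → container 7 (remaining 5 m³)
15 m³ → container 8 (remaining 5 m³)
1 m³ → container 2 (remaining 0 m³)
15 m³ → container 9 (remaining 5 m³)
3 m³ → container 3 (remaining 1 m³)
Final containers: [11,4,2,3] [13,4,2,1] [12,4,3] [11,6] [12] [14] [15] [15] [15].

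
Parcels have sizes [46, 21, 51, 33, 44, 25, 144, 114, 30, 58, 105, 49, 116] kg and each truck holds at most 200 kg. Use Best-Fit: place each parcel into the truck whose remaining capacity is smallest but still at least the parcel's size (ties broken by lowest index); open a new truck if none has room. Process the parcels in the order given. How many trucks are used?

5

truck 1: place 46 kg, 154 kg left
truck 1: place 21 kg, 133 kg left
truck 1: place 51 kg, 82 kg left
truck 1: place 33 kg, 49 kg left
truck 1: place 44 kg, 5 kg left
truck 2: place 25 kg, 175 kg left
truck 2: place 144 kg, 31 kg left
truck 3: place 114 kg, 86 kg left
truck 2: place 30 kg, 1 kg left
truck 3: place 58 kg, 28 kg left
truck 4: place 105 kg, 95 kg left
truck 4: place 49 kg, 46 kg left
truck 5: place 116 kg, 84 kg left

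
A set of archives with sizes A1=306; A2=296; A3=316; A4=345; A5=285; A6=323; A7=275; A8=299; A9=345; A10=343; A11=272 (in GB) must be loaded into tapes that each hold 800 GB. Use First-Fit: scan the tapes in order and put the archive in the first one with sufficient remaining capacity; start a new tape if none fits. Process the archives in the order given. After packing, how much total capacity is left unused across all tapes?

1395

Put A1 (306 GB) in tape 1; 494 GB remain.
Put A2 (296 GB) in tape 1; 198 GB remain.
Put A3 (316 GB) in tape 2; 484 GB remain.
Put A4 (345 GB) in tape 2; 139 GB remain.
Put A5 (285 GB) in tape 3; 515 GB remain.
Put A6 (323 GB) in tape 3; 192 GB remain.
Put A7 (275 GB) in tape 4; 525 GB remain.
Put A8 (299 GB) in tape 4; 226 GB remain.
Put A9 (345 GB) in tape 5; 455 GB remain.
Put A10 (343 GB) in tape 5; 112 GB remain.
Put A11 (272 GB) in tape 6; 528 GB remain.
6 tapes × 800 GB = 4800 GB; used 3405 GB; unused 1395 GB.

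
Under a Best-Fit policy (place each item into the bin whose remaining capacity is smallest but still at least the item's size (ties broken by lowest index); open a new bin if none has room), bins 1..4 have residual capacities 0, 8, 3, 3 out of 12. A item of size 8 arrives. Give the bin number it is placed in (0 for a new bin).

2

Bins with room: bin 2 (8).
Tightest fit is bin 2 with 8 free.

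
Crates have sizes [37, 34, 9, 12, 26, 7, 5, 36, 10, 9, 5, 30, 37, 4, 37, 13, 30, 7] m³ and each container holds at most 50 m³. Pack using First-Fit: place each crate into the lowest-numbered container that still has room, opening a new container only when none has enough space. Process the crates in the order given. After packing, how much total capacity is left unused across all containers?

37 m³ → container 1 (remaining 13 m³)
34 m³ → container 2 (remaining 16 m³)
9 m³ → container 1 (remaining 4 m³)
12 m³ → container 2 (remaining 4 m³)
26 m³ → container 3 (remaining 24 m³)
7 m³ → container 3 (remaining 17 m³)
5 m³ → container 3 (remaining 12 m³)
36 m³ → container 4 (remaining 14 m³)
10 m³ → container 3 (remaining 2 m³)
9 m³ → container 4 (remaining 5 m³)
5 m³ → container 4 (remaining 0 m³)
30 m³ → container 5 (remaining 20 m³)
37 m³ → container 6 (remaining 13 m³)
4 m³ → container 1 (remaining 0 m³)
37 m³ → container 7 (remaining 13 m³)
13 m³ → container 5 (remaining 7 m³)
30 m³ → container 8 (remaining 20 m³)
7 m³ → container 5 (remaining 0 m³)
8 containers × 50 m³ = 400 m³; used 348 m³; unused 52 m³.

52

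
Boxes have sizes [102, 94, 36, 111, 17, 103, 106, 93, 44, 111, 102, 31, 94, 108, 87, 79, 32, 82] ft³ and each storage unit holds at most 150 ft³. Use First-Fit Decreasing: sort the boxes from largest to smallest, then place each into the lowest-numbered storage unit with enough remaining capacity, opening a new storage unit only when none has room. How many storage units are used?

Sorted descending: 111, 111, 108, 106, 103, 102, 102, 94, 94, 93, 87, 82, 79, 44, 36, 32, 31, 17.
111 ft³ → storage unit 1 (remaining 39 ft³)
111 ft³ → storage unit 2 (remaining 39 ft³)
108 ft³ → storage unit 3 (remaining 42 ft³)
106 ft³ → storage unit 4 (remaining 44 ft³)
103 ft³ → storage unit 5 (remaining 47 ft³)
102 ft³ → storage unit 6 (remaining 48 ft³)
102 ft³ → storage unit 7 (remaining 48 ft³)
94 ft³ → storage unit 8 (remaining 56 ft³)
94 ft³ → storage unit 9 (remaining 56 ft³)
93 ft³ → storage unit 10 (remaining 57 ft³)
87 ft³ → storage unit 11 (remaining 63 ft³)
82 ft³ → storage unit 12 (remaining 68 ft³)
79 ft³ → storage unit 13 (remaining 71 ft³)
44 ft³ → storage unit 4 (remaining 0 ft³)
36 ft³ → storage unit 1 (remaining 3 ft³)
32 ft³ → storage unit 2 (remaining 7 ft³)
31 ft³ → storage unit 3 (remaining 11 ft³)
17 ft³ → storage unit 5 (remaining 30 ft³)
Final storage units: [111,36] [111,32] [108,31] [106,44] [103,17] [102] [102] [94] [94] [93] [87] [82] [79].

13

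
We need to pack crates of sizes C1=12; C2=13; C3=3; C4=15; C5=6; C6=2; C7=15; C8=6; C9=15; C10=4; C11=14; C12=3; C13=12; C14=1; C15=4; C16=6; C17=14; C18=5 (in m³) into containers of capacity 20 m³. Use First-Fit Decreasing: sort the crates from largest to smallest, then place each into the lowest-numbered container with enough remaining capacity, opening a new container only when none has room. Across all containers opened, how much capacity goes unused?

Sorted descending: 15, 15, 15, 14, 14, 13, 12, 12, 6, 6, 6, 5, 4, 4, 3, 3, 2, 1.
15 m³ → container 1 (remaining 5 m³)
15 m³ → container 2 (remaining 5 m³)
15 m³ → container 3 (remaining 5 m³)
14 m³ → container 4 (remaining 6 m³)
14 m³ → container 5 (remaining 6 m³)
13 m³ → container 6 (remaining 7 m³)
12 m³ → container 7 (remaining 8 m³)
12 m³ → container 8 (remaining 8 m³)
6 m³ → container 4 (remaining 0 m³)
6 m³ → container 5 (remaining 0 m³)
6 m³ → container 6 (remaining 1 m³)
5 m³ → container 1 (remaining 0 m³)
4 m³ → container 2 (remaining 1 m³)
4 m³ → container 3 (remaining 1 m³)
3 m³ → container 7 (remaining 5 m³)
3 m³ → container 7 (remaining 2 m³)
2 m³ → container 7 (remaining 0 m³)
1 m³ → container 2 (remaining 0 m³)
8 containers × 20 m³ = 160 m³; used 150 m³; unused 10 m³.

10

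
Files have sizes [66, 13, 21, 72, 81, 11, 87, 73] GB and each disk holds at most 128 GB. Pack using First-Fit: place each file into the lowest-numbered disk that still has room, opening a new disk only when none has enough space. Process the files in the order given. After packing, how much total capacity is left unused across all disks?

Put 66 GB in disk 1; 62 GB remain.
Put 13 GB in disk 1; 49 GB remain.
Put 21 GB in disk 1; 28 GB remain.
Put 72 GB in disk 2; 56 GB remain.
Put 81 GB in disk 3; 47 GB remain.
Put 11 GB in disk 1; 17 GB remain.
Put 87 GB in disk 4; 41 GB remain.
Put 73 GB in disk 5; 55 GB remain.
5 disks × 128 GB = 640 GB; used 424 GB; unused 216 GB.

216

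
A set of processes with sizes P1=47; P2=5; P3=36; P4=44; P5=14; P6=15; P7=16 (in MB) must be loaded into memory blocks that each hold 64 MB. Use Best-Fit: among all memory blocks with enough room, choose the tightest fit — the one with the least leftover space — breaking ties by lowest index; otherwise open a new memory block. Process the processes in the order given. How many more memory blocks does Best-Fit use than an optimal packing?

1

Best-Fit: [47,5] [36,15] [44,14] [16] → 4 memory blocks.
Total size 177 MB; any packing needs at least ⌈177/64⌉ = 3 memory blocks.
An optimal packing achieves that bound: [47,16] [44,15,5] [36,14] → 3 memory blocks.
Excess: 4 − 3 = 1.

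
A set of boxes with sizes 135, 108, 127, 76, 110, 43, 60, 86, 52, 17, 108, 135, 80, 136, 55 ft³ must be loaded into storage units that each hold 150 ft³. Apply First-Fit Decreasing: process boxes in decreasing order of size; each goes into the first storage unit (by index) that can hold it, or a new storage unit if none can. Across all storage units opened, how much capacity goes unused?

322

Sorted descending: 136, 135, 135, 127, 110, 108, 108, 86, 80, 76, 60, 55, 52, 43, 17.
Put 136 ft³ in storage unit 1; 14 ft³ remain.
Put 135 ft³ in storage unit 2; 15 ft³ remain.
Put 135 ft³ in storage unit 3; 15 ft³ remain.
Put 127 ft³ in storage unit 4; 23 ft³ remain.
Put 110 ft³ in storage unit 5; 40 ft³ remain.
Put 108 ft³ in storage unit 6; 42 ft³ remain.
Put 108 ft³ in storage unit 7; 42 ft³ remain.
Put 86 ft³ in storage unit 8; 64 ft³ remain.
Put 80 ft³ in storage unit 9; 70 ft³ remain.
Put 76 ft³ in storage unit 10; 74 ft³ remain.
Put 60 ft³ in storage unit 8; 4 ft³ remain.
Put 55 ft³ in storage unit 9; 15 ft³ remain.
Put 52 ft³ in storage unit 10; 22 ft³ remain.
Put 43 ft³ in storage unit 11; 107 ft³ remain.
Put 17 ft³ in storage unit 4; 6 ft³ remain.
11 storage units × 150 ft³ = 1650 ft³; used 1328 ft³; unused 322 ft³.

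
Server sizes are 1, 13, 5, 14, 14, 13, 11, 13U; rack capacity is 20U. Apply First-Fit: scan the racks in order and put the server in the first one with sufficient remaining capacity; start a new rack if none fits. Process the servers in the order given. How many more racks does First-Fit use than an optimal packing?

0

First-Fit: [1,13,5] [14] [14] [13] [11] [13] → 6 racks.
6 servers exceed 10U (half the capacity), and no two of those can share a rack, so at least 6 racks are needed.
So 6 is already optimal.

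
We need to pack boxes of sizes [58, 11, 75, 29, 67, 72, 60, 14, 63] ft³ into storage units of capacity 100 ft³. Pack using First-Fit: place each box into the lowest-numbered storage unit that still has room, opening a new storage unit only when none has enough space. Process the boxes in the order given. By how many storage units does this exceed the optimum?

First-Fit: [58,11,29] [75,14] [67] [72] [60] [63] → 6 storage units.
6 boxes exceed 50 ft³ (half the capacity), and no two of those can share a storage unit, so at least 6 storage units are needed.
So 6 is already optimal.

0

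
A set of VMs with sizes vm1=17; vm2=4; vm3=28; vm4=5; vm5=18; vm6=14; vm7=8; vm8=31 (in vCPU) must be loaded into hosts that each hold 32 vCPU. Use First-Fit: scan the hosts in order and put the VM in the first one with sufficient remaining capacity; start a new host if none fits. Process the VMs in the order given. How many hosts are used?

5 hosts

vm1 (17 vCPU) → host 1 (remaining 15 vCPU)
vm2 (4 vCPU) → host 1 (remaining 11 vCPU)
vm3 (28 vCPU) → host 2 (remaining 4 vCPU)
vm4 (5 vCPU) → host 1 (remaining 6 vCPU)
vm5 (18 vCPU) → host 3 (remaining 14 vCPU)
vm6 (14 vCPU) → host 3 (remaining 0 vCPU)
vm7 (8 vCPU) → host 4 (remaining 24 vCPU)
vm8 (31 vCPU) → host 5 (remaining 1 vCPU)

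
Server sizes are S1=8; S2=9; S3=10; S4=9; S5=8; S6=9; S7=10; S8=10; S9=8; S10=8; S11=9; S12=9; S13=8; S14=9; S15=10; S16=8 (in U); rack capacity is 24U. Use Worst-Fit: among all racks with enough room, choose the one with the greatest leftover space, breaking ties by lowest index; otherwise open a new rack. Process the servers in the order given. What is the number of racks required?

8 racks

rack 1: place S1 (8U), 16U left
rack 1: place S2 (9U), 7U left
rack 2: place S3 (10U), 14U left
rack 2: place S4 (9U), 5U left
rack 3: place S5 (8U), 16U left
rack 3: place S6 (9U), 7U left
rack 4: place S7 (10U), 14U left
rack 4: place S8 (10U), 4U left
rack 5: place S9 (8U), 16U left
rack 5: place S10 (8U), 8U left
rack 6: place S11 (9U), 15U left
rack 6: place S12 (9U), 6U left
rack 5: place S13 (8U), 0U left
rack 7: place S14 (9U), 15U left
rack 7: place S15 (10U), 5U left
rack 8: place S16 (8U), 16U left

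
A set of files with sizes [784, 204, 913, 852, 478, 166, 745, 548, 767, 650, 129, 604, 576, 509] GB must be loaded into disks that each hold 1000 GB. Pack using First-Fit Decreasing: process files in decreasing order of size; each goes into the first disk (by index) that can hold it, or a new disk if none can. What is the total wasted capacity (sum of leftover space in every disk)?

Sorted descending: 913, 852, 784, 767, 745, 650, 604, 576, 548, 509, 478, 204, 166, 129.
913 GB → disk 1 (remaining 87 GB)
852 GB → disk 2 (remaining 148 GB)
784 GB → disk 3 (remaining 216 GB)
767 GB → disk 4 (remaining 233 GB)
745 GB → disk 5 (remaining 255 GB)
650 GB → disk 6 (remaining 350 GB)
604 GB → disk 7 (remaining 396 GB)
576 GB → disk 8 (remaining 424 GB)
548 GB → disk 9 (remaining 452 GB)
509 GB → disk 10 (remaining 491 GB)
478 GB → disk 10 (remaining 13 GB)
204 GB → disk 3 (remaining 12 GB)
166 GB → disk 4 (remaining 67 GB)
129 GB → disk 2 (remaining 19 GB)
10 disks × 1000 GB = 10000 GB; used 7925 GB; unused 2075 GB.

2075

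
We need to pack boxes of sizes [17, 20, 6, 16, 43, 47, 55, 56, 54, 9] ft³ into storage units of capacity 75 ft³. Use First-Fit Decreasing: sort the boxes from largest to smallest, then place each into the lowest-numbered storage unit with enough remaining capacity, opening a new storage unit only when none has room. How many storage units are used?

5

Sorted descending: 56, 55, 54, 47, 43, 20, 17, 16, 9, 6.
storage unit 1: place 56 ft³, 19 ft³ left
storage unit 2: place 55 ft³, 20 ft³ left
storage unit 3: place 54 ft³, 21 ft³ left
storage unit 4: place 47 ft³, 28 ft³ left
storage unit 5: place 43 ft³, 32 ft³ left
storage unit 2: place 20 ft³, 0 ft³ left
storage unit 1: place 17 ft³, 2 ft³ left
storage unit 3: place 16 ft³, 5 ft³ left
storage unit 4: place 9 ft³, 19 ft³ left
storage unit 4: place 6 ft³, 13 ft³ left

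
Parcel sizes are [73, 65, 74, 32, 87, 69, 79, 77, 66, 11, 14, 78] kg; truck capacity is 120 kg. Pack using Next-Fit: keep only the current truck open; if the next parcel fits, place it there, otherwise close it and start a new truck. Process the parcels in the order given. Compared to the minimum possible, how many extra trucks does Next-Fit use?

Next-Fit: [73] [65] [74,32] [87] [69] [79] [77] [66,11,14] [78] → 9 trucks.
9 parcels exceed 60 kg (half the capacity), and no two of those can share a truck, so at least 9 trucks are needed.
So 9 is already optimal.

0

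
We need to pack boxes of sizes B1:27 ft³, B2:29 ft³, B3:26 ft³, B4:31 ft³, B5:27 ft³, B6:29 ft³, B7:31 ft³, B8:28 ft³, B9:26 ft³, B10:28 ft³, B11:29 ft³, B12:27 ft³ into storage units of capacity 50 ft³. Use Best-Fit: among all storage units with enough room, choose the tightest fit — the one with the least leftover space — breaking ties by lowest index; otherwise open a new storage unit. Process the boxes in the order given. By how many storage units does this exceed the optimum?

0

Best-Fit: [27] [29] [26] [31] [27] [29] [31] [28] [26] [28] [29] [27] → 12 storage units.
12 boxes exceed 25 ft³ (half the capacity), and no two of those can share a storage unit, so at least 12 storage units are needed.
So 12 is already optimal.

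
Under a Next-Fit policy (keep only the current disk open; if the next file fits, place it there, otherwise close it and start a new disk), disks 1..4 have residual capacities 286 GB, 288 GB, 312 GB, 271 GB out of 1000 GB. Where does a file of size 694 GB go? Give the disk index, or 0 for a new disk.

Next-Fit only looks at disk 4, which has 271 GB free.
694 GB does not fit, so a new disk is opened.

0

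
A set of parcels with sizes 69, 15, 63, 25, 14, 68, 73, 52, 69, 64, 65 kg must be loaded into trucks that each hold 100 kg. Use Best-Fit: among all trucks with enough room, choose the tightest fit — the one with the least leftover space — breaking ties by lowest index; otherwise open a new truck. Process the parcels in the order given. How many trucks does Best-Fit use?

8

69 kg → truck 1 (remaining 31 kg)
15 kg → truck 1 (remaining 16 kg)
63 kg → truck 2 (remaining 37 kg)
25 kg → truck 2 (remaining 12 kg)
14 kg → truck 1 (remaining 2 kg)
68 kg → truck 3 (remaining 32 kg)
73 kg → truck 4 (remaining 27 kg)
52 kg → truck 5 (remaining 48 kg)
69 kg → truck 6 (remaining 31 kg)
64 kg → truck 7 (remaining 36 kg)
65 kg → truck 8 (remaining 35 kg)
Final trucks: [69,15,14] [63,25] [68] [73] [52] [69] [64] [65].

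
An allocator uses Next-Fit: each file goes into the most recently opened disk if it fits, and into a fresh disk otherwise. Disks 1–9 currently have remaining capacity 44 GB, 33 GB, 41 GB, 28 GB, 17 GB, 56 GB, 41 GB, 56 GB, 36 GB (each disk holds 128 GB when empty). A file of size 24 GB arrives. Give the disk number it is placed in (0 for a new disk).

Next-Fit only looks at disk 9, which has 36 GB free.
24 GB fits there.

9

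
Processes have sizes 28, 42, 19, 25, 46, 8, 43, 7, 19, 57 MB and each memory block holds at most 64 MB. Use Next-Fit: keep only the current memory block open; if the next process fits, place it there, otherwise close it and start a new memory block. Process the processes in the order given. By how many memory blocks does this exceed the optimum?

Next-Fit: [28] [42,19] [25] [46,8] [43,7] [19] [57] → 7 memory blocks.
Total size 294 MB; any packing needs at least ⌈294/64⌉ = 5 memory blocks.
An optimal packing achieves that bound: [57,7] [46,8] [43,19] [42,19] [28,25] → 5 memory blocks.
Excess: 7 − 5 = 2.

2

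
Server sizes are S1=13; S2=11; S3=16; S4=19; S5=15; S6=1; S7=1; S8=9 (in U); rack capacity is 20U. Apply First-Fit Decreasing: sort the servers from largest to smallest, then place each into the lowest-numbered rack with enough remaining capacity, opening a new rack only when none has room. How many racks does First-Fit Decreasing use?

Sorted descending: 19, 16, 15, 13, 11, 9, 1, 1.
19U → rack 1 (remaining 1U)
16U → rack 2 (remaining 4U)
15U → rack 3 (remaining 5U)
13U → rack 4 (remaining 7U)
11U → rack 5 (remaining 9U)
9U → rack 5 (remaining 0U)
1U → rack 1 (remaining 0U)
1U → rack 2 (remaining 3U)

5 racks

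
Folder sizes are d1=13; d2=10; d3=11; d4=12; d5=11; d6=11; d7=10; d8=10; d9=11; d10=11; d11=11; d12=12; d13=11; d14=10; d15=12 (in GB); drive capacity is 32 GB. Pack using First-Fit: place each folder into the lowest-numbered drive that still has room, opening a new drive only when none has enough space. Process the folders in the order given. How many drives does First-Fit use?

Put d1 (13 GB) in drive 1; 19 GB remain.
Put d2 (10 GB) in drive 1; 9 GB remain.
Put d3 (11 GB) in drive 2; 21 GB remain.
Put d4 (12 GB) in drive 2; 9 GB remain.
Put d5 (11 GB) in drive 3; 21 GB remain.
Put d6 (11 GB) in drive 3; 10 GB remain.
Put d7 (10 GB) in drive 3; 0 GB remain.
Put d8 (10 GB) in drive 4; 22 GB remain.
Put d9 (11 GB) in drive 4; 11 GB remain.
Put d10 (11 GB) in drive 4; 0 GB remain.
Put d11 (11 GB) in drive 5; 21 GB remain.
Put d12 (12 GB) in drive 5; 9 GB remain.
Put d13 (11 GB) in drive 6; 21 GB remain.
Put d14 (10 GB) in drive 6; 11 GB remain.
Put d15 (12 GB) in drive 7; 20 GB remain.

7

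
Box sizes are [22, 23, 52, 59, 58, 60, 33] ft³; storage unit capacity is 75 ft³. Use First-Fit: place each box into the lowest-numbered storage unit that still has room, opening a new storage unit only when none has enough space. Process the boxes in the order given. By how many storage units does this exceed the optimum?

1

First-Fit: [22,23] [52] [59] [58] [60] [33] → 6 storage units.
Total size 307 ft³; any packing needs at least ⌈307/75⌉ = 5 storage units.
An optimal packing achieves that bound: [60] [59] [58] [52,23] [33,22] → 5 storage units.
Excess: 6 − 5 = 1.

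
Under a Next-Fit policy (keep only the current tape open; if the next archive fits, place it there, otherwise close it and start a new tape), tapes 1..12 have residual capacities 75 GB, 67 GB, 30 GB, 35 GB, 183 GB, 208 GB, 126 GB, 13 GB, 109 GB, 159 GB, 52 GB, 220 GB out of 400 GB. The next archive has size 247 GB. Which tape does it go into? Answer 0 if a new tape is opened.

Next-Fit only looks at tape 12, which has 220 GB free.
247 GB does not fit, so a new tape is opened.

0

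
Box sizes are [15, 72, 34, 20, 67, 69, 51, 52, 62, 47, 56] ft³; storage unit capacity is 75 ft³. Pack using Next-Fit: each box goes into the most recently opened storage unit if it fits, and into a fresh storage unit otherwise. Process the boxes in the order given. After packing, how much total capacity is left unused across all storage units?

205

15 ft³ → storage unit 1 (remaining 60 ft³)
72 ft³ → storage unit 2 (remaining 3 ft³)
34 ft³ → storage unit 3 (remaining 41 ft³)
20 ft³ → storage unit 3 (remaining 21 ft³)
67 ft³ → storage unit 4 (remaining 8 ft³)
69 ft³ → storage unit 5 (remaining 6 ft³)
51 ft³ → storage unit 6 (remaining 24 ft³)
52 ft³ → storage unit 7 (remaining 23 ft³)
62 ft³ → storage unit 8 (remaining 13 ft³)
47 ft³ → storage unit 9 (remaining 28 ft³)
56 ft³ → storage unit 10 (remaining 19 ft³)
10 storage units × 75 ft³ = 750 ft³; used 545 ft³; unused 205 ft³.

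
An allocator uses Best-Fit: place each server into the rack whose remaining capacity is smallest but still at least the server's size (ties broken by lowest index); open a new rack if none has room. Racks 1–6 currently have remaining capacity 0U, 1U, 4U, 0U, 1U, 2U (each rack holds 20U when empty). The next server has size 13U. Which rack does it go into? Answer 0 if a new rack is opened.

0

No rack has ≥ 13U free, so a new rack is opened.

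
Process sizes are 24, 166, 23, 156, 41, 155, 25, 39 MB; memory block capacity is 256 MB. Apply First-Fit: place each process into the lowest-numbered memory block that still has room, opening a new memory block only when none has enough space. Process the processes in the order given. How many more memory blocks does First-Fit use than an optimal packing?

0

First-Fit: [24,166,23,41] [156,25,39] [155] → 3 memory blocks.
Total size 629 MB; any packing needs at least ⌈629/256⌉ = 3 memory blocks.
So 3 is already optimal.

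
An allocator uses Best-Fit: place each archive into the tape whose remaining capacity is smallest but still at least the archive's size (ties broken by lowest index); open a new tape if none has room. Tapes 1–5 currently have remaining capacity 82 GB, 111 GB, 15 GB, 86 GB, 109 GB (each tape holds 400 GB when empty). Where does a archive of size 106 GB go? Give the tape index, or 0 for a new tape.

5

Tapes with room: tape 2 (111 GB), tape 5 (109 GB).
Tightest fit is tape 5 with 109 GB free.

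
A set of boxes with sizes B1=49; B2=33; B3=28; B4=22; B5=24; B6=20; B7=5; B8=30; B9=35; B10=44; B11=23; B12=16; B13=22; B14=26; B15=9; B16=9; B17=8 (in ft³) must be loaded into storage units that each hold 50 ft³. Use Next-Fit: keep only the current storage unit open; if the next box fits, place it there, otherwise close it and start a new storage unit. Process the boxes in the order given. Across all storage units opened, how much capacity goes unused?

Put B1 (49 ft³) in storage unit 1; 1 ft³ remain.
Put B2 (33 ft³) in storage unit 2; 17 ft³ remain.
Put B3 (28 ft³) in storage unit 3; 22 ft³ remain.
Put B4 (22 ft³) in storage unit 3; 0 ft³ remain.
Put B5 (24 ft³) in storage unit 4; 26 ft³ remain.
Put B6 (20 ft³) in storage unit 4; 6 ft³ remain.
Put B7 (5 ft³) in storage unit 4; 1 ft³ remain.
Put B8 (30 ft³) in storage unit 5; 20 ft³ remain.
Put B9 (35 ft³) in storage unit 6; 15 ft³ remain.
Put B10 (44 ft³) in storage unit 7; 6 ft³ remain.
Put B11 (23 ft³) in storage unit 8; 27 ft³ remain.
Put B12 (16 ft³) in storage unit 8; 11 ft³ remain.
Put B13 (22 ft³) in storage unit 9; 28 ft³ remain.
Put B14 (26 ft³) in storage unit 9; 2 ft³ remain.
Put B15 (9 ft³) in storage unit 10; 41 ft³ remain.
Put B16 (9 ft³) in storage unit 10; 32 ft³ remain.
Put B17 (8 ft³) in storage unit 10; 24 ft³ remain.
10 storage units × 50 ft³ = 500 ft³; used 403 ft³; unused 97 ft³.

97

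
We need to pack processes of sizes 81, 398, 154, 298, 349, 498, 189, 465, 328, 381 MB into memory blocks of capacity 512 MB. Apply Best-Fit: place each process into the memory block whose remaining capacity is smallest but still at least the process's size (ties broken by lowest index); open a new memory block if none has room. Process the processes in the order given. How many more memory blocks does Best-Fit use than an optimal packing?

1

Best-Fit: [81,398] [154,298] [349] [498] [189] [465] [328] [381] → 8 memory blocks.
Total size 3141 MB; any packing needs at least ⌈3141/512⌉ = 7 memory blocks.
An optimal packing achieves that bound: [498] [465] [398,81] [381] [349,154] [328] [298,189] → 7 memory blocks.
Excess: 8 − 7 = 1.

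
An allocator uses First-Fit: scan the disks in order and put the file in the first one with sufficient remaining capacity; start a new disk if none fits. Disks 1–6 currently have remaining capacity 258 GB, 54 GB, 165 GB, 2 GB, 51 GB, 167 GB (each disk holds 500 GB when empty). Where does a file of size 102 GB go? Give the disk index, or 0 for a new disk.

1

Disks with room: disk 1 (258 GB), disk 3 (165 GB), disk 6 (167 GB).
The first with room is disk 1.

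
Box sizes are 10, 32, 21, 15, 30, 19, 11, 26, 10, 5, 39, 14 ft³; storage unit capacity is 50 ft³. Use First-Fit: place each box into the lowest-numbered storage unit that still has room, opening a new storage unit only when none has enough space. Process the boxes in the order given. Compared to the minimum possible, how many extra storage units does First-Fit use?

0

First-Fit: [10,32,5] [21,15,11] [30,19] [26,10,14] [39] → 5 storage units.
Total size 232 ft³; any packing needs at least ⌈232/50⌉ = 5 storage units.
So 5 is already optimal.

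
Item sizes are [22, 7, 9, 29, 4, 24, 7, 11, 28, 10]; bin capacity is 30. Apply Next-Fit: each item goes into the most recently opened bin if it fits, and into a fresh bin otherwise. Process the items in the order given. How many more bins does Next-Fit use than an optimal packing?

Next-Fit: [22,7] [9] [29] [4,24] [7,11] [28] [10] → 7 bins.
Total size 151; any packing needs at least ⌈151/30⌉ = 6 bins.
An optimal packing achieves that bound: [29] [28] [24,4] [22,7] [11,10,9] [7] → 6 bins.
Excess: 7 − 6 = 1.

1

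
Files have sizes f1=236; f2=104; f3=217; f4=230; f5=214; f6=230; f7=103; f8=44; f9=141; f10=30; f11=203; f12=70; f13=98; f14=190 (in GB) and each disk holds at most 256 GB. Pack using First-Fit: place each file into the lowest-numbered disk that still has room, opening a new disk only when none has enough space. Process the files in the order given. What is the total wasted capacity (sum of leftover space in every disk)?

450

Put f1 (236 GB) in disk 1; 20 GB remain.
Put f2 (104 GB) in disk 2; 152 GB remain.
Put f3 (217 GB) in disk 3; 39 GB remain.
Put f4 (230 GB) in disk 4; 26 GB remain.
Put f5 (214 GB) in disk 5; 42 GB remain.
Put f6 (230 GB) in disk 6; 26 GB remain.
Put f7 (103 GB) in disk 2; 49 GB remain.
Put f8 (44 GB) in disk 2; 5 GB remain.
Put f9 (141 GB) in disk 7; 115 GB remain.
Put f10 (30 GB) in disk 3; 9 GB remain.
Put f11 (203 GB) in disk 8; 53 GB remain.
Put f12 (70 GB) in disk 7; 45 GB remain.
Put f13 (98 GB) in disk 9; 158 GB remain.
Put f14 (190 GB) in disk 10; 66 GB remain.
10 disks × 256 GB = 2560 GB; used 2110 GB; unused 450 GB.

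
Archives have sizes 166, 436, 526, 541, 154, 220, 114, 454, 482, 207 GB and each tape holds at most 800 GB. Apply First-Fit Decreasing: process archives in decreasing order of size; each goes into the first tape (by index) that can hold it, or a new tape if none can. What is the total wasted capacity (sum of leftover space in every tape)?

700

Sorted descending: 541, 526, 482, 454, 436, 220, 207, 166, 154, 114.
Put 541 GB in tape 1; 259 GB remain.
Put 526 GB in tape 2; 274 GB remain.
Put 482 GB in tape 3; 318 GB remain.
Put 454 GB in tape 4; 346 GB remain.
Put 436 GB in tape 5; 364 GB remain.
Put 220 GB in tape 1; 39 GB remain.
Put 207 GB in tape 2; 67 GB remain.
Put 166 GB in tape 3; 152 GB remain.
Put 154 GB in tape 4; 192 GB remain.
Put 114 GB in tape 3; 38 GB remain.
5 tapes × 800 GB = 4000 GB; used 3300 GB; unused 700 GB.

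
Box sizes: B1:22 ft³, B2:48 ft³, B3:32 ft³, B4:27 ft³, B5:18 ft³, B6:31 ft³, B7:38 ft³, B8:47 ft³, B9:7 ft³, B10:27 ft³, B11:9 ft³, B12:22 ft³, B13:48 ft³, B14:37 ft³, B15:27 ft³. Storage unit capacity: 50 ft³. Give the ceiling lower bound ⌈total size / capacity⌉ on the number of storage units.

Total size = 22 + 48 + 32 + 27 + 18 + 31 + 38 + 47 + 7 + 27 + 9 + 22 + 48 + 37 + 27 = 440 ft³.
⌈440 / 50⌉ = 9.

9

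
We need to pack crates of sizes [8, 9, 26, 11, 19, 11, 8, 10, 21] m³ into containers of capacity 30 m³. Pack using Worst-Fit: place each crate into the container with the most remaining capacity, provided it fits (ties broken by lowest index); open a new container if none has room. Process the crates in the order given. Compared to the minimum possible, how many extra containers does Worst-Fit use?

Worst-Fit: [8,9,11] [26] [19,11] [8,10] [21] → 5 containers.
Total size 123 m³; any packing needs at least ⌈123/30⌉ = 5 containers.
So 5 is already optimal.

0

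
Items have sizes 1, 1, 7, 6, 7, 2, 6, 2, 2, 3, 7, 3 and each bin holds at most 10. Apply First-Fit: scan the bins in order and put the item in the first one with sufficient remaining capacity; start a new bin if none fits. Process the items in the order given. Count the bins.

Put 1 in bin 1; 9 remain.
Put 1 in bin 1; 8 remain.
Put 7 in bin 1; 1 remain.
Put 6 in bin 2; 4 remain.
Put 7 in bin 3; 3 remain.
Put 2 in bin 2; 2 remain.
Put 6 in bin 4; 4 remain.
Put 2 in bin 2; 0 remain.
Put 2 in bin 3; 1 remain.
Put 3 in bin 4; 1 remain.
Put 7 in bin 5; 3 remain.
Put 3 in bin 5; 0 remain.
Final bins: [1,1,7] [6,2,2] [7,2] [6,3] [7,3].

5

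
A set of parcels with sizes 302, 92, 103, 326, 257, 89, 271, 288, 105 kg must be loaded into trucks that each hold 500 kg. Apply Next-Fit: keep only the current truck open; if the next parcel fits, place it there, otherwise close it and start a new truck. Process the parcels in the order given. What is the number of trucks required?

5 trucks

Put 302 kg in truck 1; 198 kg remain.
Put 92 kg in truck 1; 106 kg remain.
Put 103 kg in truck 1; 3 kg remain.
Put 326 kg in truck 2; 174 kg remain.
Put 257 kg in truck 3; 243 kg remain.
Put 89 kg in truck 3; 154 kg remain.
Put 271 kg in truck 4; 229 kg remain.
Put 288 kg in truck 5; 212 kg remain.
Put 105 kg in truck 5; 107 kg remain.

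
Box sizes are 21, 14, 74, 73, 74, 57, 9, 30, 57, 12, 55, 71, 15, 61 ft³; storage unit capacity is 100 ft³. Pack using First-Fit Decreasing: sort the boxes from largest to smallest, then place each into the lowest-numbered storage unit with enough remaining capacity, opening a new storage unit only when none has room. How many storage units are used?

Sorted descending: 74, 74, 73, 71, 61, 57, 57, 55, 30, 21, 15, 14, 12, 9.
Put 74 ft³ in storage unit 1; 26 ft³ remain.
Put 74 ft³ in storage unit 2; 26 ft³ remain.
Put 73 ft³ in storage unit 3; 27 ft³ remain.
Put 71 ft³ in storage unit 4; 29 ft³ remain.
Put 61 ft³ in storage unit 5; 39 ft³ remain.
Put 57 ft³ in storage unit 6; 43 ft³ remain.
Put 57 ft³ in storage unit 7; 43 ft³ remain.
Put 55 ft³ in storage unit 8; 45 ft³ remain.
Put 30 ft³ in storage unit 5; 9 ft³ remain.
Put 21 ft³ in storage unit 1; 5 ft³ remain.
Put 15 ft³ in storage unit 2; 11 ft³ remain.
Put 14 ft³ in storage unit 3; 13 ft³ remain.
Put 12 ft³ in storage unit 3; 1 ft³ remain.
Put 9 ft³ in storage unit 2; 2 ft³ remain.
Final storage units: [74,21] [74,15,9] [73,14,12] [71] [61,30] [57] [57] [55].

8 storage units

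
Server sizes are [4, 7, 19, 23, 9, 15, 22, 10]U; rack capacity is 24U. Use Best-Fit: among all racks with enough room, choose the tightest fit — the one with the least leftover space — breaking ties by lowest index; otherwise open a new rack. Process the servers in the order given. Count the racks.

6

rack 1: place 4U, 20U left
rack 1: place 7U, 13U left
rack 2: place 19U, 5U left
rack 3: place 23U, 1U left
rack 1: place 9U, 4U left
rack 4: place 15U, 9U left
rack 5: place 22U, 2U left
rack 6: place 10U, 14U left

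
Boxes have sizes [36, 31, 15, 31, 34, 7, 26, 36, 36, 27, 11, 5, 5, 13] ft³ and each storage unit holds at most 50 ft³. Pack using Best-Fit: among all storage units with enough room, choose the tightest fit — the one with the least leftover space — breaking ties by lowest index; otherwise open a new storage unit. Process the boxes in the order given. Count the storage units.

Put 36 ft³ in storage unit 1; 14 ft³ remain.
Put 31 ft³ in storage unit 2; 19 ft³ remain.
Put 15 ft³ in storage unit 2; 4 ft³ remain.
Put 31 ft³ in storage unit 3; 19 ft³ remain.
Put 34 ft³ in storage unit 4; 16 ft³ remain.
Put 7 ft³ in storage unit 1; 7 ft³ remain.
Put 26 ft³ in storage unit 5; 24 ft³ remain.
Put 36 ft³ in storage unit 6; 14 ft³ remain.
Put 36 ft³ in storage unit 7; 14 ft³ remain.
Put 27 ft³ in storage unit 8; 23 ft³ remain.
Put 11 ft³ in storage unit 6; 3 ft³ remain.
Put 5 ft³ in storage unit 1; 2 ft³ remain.
Put 5 ft³ in storage unit 7; 9 ft³ remain.
Put 13 ft³ in storage unit 4; 3 ft³ remain.

8 storage units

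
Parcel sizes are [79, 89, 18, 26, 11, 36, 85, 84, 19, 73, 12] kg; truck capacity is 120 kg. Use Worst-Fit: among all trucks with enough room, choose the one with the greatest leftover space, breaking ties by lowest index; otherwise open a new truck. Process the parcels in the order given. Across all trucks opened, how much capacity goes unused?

Put 79 kg in truck 1; 41 kg remain.
Put 89 kg in truck 2; 31 kg remain.
Put 18 kg in truck 1; 23 kg remain.
Put 26 kg in truck 2; 5 kg remain.
Put 11 kg in truck 1; 12 kg remain.
Put 36 kg in truck 3; 84 kg remain.
Put 85 kg in truck 4; 35 kg remain.
Put 84 kg in truck 3; 0 kg remain.
Put 19 kg in truck 4; 16 kg remain.
Put 73 kg in truck 5; 47 kg remain.
Put 12 kg in truck 5; 35 kg remain.
5 trucks × 120 kg = 600 kg; used 532 kg; unused 68 kg.

68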